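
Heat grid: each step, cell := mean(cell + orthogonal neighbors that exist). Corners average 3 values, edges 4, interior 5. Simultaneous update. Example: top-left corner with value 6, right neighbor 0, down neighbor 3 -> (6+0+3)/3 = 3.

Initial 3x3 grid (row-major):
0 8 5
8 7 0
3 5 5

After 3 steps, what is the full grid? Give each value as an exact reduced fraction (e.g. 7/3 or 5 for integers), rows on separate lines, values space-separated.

After step 1:
  16/3 5 13/3
  9/2 28/5 17/4
  16/3 5 10/3
After step 2:
  89/18 76/15 163/36
  623/120 487/100 1051/240
  89/18 289/60 151/36
After step 3:
  5473/1080 4367/900 10061/2160
  35911/7200 29189/6000 64697/14400
  5383/1080 16943/3600 9641/2160

Answer: 5473/1080 4367/900 10061/2160
35911/7200 29189/6000 64697/14400
5383/1080 16943/3600 9641/2160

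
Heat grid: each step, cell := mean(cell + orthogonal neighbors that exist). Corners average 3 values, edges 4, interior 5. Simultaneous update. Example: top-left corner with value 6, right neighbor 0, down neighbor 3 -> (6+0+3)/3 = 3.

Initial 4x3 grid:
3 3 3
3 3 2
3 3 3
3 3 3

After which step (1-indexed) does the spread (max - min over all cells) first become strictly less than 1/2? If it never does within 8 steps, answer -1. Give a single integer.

Answer: 1

Derivation:
Step 1: max=3, min=8/3, spread=1/3
  -> spread < 1/2 first at step 1
Step 2: max=3, min=329/120, spread=31/120
Step 3: max=3, min=3029/1080, spread=211/1080
Step 4: max=5353/1800, min=307103/108000, spread=14077/108000
Step 5: max=320317/108000, min=2775593/972000, spread=5363/48600
Step 6: max=177131/60000, min=83739191/29160000, spread=93859/1166400
Step 7: max=286263533/97200000, min=5038525519/1749600000, spread=4568723/69984000
Step 8: max=8566381111/2916000000, min=303147564371/104976000000, spread=8387449/167961600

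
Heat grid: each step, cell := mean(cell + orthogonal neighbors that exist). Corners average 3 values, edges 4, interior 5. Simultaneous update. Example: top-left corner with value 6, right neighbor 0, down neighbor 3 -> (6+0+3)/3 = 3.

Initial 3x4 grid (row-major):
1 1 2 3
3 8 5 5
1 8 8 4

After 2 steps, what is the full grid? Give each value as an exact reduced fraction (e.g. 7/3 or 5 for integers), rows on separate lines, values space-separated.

After step 1:
  5/3 3 11/4 10/3
  13/4 5 28/5 17/4
  4 25/4 25/4 17/3
After step 2:
  95/36 149/48 881/240 31/9
  167/48 231/50 477/100 377/80
  9/2 43/8 713/120 97/18

Answer: 95/36 149/48 881/240 31/9
167/48 231/50 477/100 377/80
9/2 43/8 713/120 97/18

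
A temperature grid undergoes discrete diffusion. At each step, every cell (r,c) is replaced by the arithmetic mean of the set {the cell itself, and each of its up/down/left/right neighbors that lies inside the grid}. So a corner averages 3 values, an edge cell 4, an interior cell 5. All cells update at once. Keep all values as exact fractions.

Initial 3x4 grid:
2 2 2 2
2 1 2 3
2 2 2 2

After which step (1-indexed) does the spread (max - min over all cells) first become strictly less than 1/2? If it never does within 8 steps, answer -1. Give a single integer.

Answer: 2

Derivation:
Step 1: max=7/3, min=7/4, spread=7/12
Step 2: max=107/48, min=181/100, spread=503/1200
  -> spread < 1/2 first at step 2
Step 3: max=31061/14400, min=8837/4800, spread=91/288
Step 4: max=1829839/864000, min=80617/43200, spread=217499/864000
Step 5: max=108419741/51840000, min=32433197/17280000, spread=222403/1036800
Step 6: max=6435438919/3110400000, min=1963656823/1036800000, spread=10889369/62208000
Step 7: max=383222824421/186624000000, min=118564269557/62208000000, spread=110120063/746496000
Step 8: max=22842250502239/11197440000000, min=7158862267663/3732480000000, spread=5462654797/44789760000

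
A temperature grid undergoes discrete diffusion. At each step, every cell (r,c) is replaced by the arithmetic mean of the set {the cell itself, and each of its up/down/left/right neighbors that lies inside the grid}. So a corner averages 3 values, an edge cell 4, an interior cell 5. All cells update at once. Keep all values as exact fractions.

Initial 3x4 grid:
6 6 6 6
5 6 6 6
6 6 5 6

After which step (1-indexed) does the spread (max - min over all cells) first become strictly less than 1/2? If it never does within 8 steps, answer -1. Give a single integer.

Answer: 1

Derivation:
Step 1: max=6, min=17/3, spread=1/3
  -> spread < 1/2 first at step 1
Step 2: max=6, min=1373/240, spread=67/240
Step 3: max=1069/180, min=12373/2160, spread=91/432
Step 4: max=31943/5400, min=745277/129600, spread=4271/25920
Step 5: max=70711/12000, min=44827003/7776000, spread=39749/311040
Step 6: max=14283581/2430000, min=2695461977/466560000, spread=1879423/18662400
Step 7: max=3421320041/583200000, min=162003688843/27993600000, spread=3551477/44789760
Step 8: max=17081848787/2916000000, min=9733340923937/1679616000000, spread=846431819/13436928000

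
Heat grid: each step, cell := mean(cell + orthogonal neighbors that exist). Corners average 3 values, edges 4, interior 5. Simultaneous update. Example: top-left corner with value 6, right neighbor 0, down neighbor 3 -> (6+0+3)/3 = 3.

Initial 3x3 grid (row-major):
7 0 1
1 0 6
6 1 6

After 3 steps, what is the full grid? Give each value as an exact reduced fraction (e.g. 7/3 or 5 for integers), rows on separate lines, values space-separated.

Answer: 2693/1080 253/100 5441/2160
20141/7200 333/125 42257/14400
6271/2160 4973/1600 3403/1080

Derivation:
After step 1:
  8/3 2 7/3
  7/2 8/5 13/4
  8/3 13/4 13/3
After step 2:
  49/18 43/20 91/36
  313/120 68/25 691/240
  113/36 237/80 65/18
After step 3:
  2693/1080 253/100 5441/2160
  20141/7200 333/125 42257/14400
  6271/2160 4973/1600 3403/1080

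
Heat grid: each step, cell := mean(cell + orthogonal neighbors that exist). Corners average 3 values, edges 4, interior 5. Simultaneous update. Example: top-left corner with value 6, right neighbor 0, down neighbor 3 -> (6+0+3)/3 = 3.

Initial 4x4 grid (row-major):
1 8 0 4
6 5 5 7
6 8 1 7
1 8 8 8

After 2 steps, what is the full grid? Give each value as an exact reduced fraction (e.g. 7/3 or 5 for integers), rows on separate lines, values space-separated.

After step 1:
  5 7/2 17/4 11/3
  9/2 32/5 18/5 23/4
  21/4 28/5 29/5 23/4
  5 25/4 25/4 23/3
After step 2:
  13/3 383/80 901/240 41/9
  423/80 118/25 129/25 563/120
  407/80 293/50 27/5 749/120
  11/2 231/40 779/120 59/9

Answer: 13/3 383/80 901/240 41/9
423/80 118/25 129/25 563/120
407/80 293/50 27/5 749/120
11/2 231/40 779/120 59/9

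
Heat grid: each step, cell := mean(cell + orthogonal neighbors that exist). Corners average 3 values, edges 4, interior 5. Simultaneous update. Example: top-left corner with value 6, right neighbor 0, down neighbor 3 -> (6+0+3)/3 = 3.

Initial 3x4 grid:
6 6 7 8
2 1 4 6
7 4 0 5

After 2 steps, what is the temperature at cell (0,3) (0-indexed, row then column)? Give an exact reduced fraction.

Step 1: cell (0,3) = 7
Step 2: cell (0,3) = 19/3
Full grid after step 2:
  41/9 1159/240 437/80 19/3
  41/10 19/5 89/20 1201/240
  34/9 839/240 811/240 38/9

Answer: 19/3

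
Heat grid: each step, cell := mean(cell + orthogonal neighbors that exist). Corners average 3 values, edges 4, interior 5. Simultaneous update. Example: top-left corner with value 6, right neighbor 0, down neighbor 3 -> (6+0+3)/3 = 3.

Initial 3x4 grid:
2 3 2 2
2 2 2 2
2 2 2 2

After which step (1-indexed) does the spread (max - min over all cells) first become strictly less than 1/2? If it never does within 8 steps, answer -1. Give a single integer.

Answer: 1

Derivation:
Step 1: max=7/3, min=2, spread=1/3
  -> spread < 1/2 first at step 1
Step 2: max=271/120, min=2, spread=31/120
Step 3: max=2371/1080, min=2, spread=211/1080
Step 4: max=232897/108000, min=3647/1800, spread=14077/108000
Step 5: max=2084407/972000, min=219683/108000, spread=5363/48600
Step 6: max=62060809/29160000, min=122869/60000, spread=93859/1166400
Step 7: max=3709474481/1749600000, min=199736467/97200000, spread=4568723/69984000
Step 8: max=221732435629/104976000000, min=6013618889/2916000000, spread=8387449/167961600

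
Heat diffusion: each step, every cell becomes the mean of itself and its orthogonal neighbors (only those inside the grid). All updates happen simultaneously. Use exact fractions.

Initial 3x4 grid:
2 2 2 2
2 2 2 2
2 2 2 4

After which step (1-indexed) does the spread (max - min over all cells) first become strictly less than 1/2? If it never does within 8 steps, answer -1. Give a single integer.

Answer: 3

Derivation:
Step 1: max=8/3, min=2, spread=2/3
Step 2: max=23/9, min=2, spread=5/9
Step 3: max=257/108, min=2, spread=41/108
  -> spread < 1/2 first at step 3
Step 4: max=30137/12960, min=2, spread=4217/12960
Step 5: max=1764349/777600, min=7279/3600, spread=38417/155520
Step 6: max=104512211/46656000, min=146597/72000, spread=1903471/9331200
Step 7: max=6199709089/2799360000, min=4435759/2160000, spread=18038617/111974400
Step 8: max=369191382851/167961600000, min=401726759/194400000, spread=883978523/6718464000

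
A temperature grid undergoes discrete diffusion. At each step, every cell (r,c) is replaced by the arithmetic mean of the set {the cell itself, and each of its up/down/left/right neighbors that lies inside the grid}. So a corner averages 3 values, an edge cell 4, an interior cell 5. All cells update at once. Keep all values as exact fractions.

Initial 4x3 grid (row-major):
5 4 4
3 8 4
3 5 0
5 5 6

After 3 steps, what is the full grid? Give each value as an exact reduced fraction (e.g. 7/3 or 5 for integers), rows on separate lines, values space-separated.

After step 1:
  4 21/4 4
  19/4 24/5 4
  4 21/5 15/4
  13/3 21/4 11/3
After step 2:
  14/3 361/80 53/12
  351/80 23/5 331/80
  1037/240 22/5 937/240
  163/36 349/80 38/9
After step 3:
  407/90 4367/960 196/45
  719/160 1763/400 2047/480
  6349/1440 1727/400 5999/1440
  1189/270 1401/320 562/135

Answer: 407/90 4367/960 196/45
719/160 1763/400 2047/480
6349/1440 1727/400 5999/1440
1189/270 1401/320 562/135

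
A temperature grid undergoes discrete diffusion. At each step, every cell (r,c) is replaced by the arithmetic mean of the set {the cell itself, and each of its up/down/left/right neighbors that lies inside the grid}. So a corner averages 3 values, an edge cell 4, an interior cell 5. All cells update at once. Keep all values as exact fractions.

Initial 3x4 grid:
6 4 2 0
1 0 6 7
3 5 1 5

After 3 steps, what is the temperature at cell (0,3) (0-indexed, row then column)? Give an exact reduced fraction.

Answer: 1237/360

Derivation:
Step 1: cell (0,3) = 3
Step 2: cell (0,3) = 7/2
Step 3: cell (0,3) = 1237/360
Full grid after step 3:
  3371/1080 10937/3600 4019/1200 1237/360
  20809/7200 4783/1500 5033/1500 27449/7200
  59/20 3629/1200 13207/3600 2093/540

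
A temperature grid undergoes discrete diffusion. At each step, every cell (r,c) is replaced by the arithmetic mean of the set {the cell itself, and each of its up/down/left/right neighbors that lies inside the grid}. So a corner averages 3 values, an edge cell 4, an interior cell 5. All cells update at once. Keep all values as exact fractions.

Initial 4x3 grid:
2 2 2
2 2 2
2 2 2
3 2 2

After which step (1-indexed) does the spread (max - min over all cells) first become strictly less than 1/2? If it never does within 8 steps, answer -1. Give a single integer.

Answer: 1

Derivation:
Step 1: max=7/3, min=2, spread=1/3
  -> spread < 1/2 first at step 1
Step 2: max=41/18, min=2, spread=5/18
Step 3: max=473/216, min=2, spread=41/216
Step 4: max=56057/25920, min=2, spread=4217/25920
Step 5: max=3319549/1555200, min=14479/7200, spread=38417/311040
Step 6: max=197824211/93312000, min=290597/144000, spread=1903471/18662400
Step 7: max=11798429089/5598720000, min=8755759/4320000, spread=18038617/223948800
Step 8: max=705114582851/335923200000, min=790526759/388800000, spread=883978523/13436928000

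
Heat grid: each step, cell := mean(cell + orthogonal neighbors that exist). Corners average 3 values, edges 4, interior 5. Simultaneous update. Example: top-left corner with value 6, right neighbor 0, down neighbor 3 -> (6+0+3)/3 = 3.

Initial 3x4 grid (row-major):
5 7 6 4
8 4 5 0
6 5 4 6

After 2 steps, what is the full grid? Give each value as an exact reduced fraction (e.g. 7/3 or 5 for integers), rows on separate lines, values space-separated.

After step 1:
  20/3 11/2 11/2 10/3
  23/4 29/5 19/5 15/4
  19/3 19/4 5 10/3
After step 2:
  215/36 88/15 68/15 151/36
  491/80 128/25 477/100 853/240
  101/18 1313/240 1013/240 145/36

Answer: 215/36 88/15 68/15 151/36
491/80 128/25 477/100 853/240
101/18 1313/240 1013/240 145/36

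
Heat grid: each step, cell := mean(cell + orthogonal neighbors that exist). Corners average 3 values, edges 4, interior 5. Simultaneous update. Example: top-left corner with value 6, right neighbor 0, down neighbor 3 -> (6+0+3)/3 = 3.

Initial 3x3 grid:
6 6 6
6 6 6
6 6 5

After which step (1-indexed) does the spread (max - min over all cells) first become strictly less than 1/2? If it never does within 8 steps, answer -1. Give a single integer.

Answer: 1

Derivation:
Step 1: max=6, min=17/3, spread=1/3
  -> spread < 1/2 first at step 1
Step 2: max=6, min=103/18, spread=5/18
Step 3: max=6, min=1255/216, spread=41/216
Step 4: max=2149/360, min=75629/12960, spread=347/2592
Step 5: max=21443/3600, min=4558663/777600, spread=2921/31104
Step 6: max=2566517/432000, min=274107461/46656000, spread=24611/373248
Step 7: max=57663259/9720000, min=16477437967/2799360000, spread=207329/4478976
Step 8: max=3071598401/518400000, min=989739647549/167961600000, spread=1746635/53747712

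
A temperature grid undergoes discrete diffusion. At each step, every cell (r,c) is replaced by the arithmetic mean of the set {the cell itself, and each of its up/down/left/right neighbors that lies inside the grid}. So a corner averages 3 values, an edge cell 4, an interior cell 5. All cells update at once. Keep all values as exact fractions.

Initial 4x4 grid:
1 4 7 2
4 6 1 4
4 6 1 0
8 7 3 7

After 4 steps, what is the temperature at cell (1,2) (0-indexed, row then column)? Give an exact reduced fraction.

Step 1: cell (1,2) = 19/5
Step 2: cell (1,2) = 309/100
Step 3: cell (1,2) = 21857/6000
Step 4: cell (1,2) = 637763/180000
Full grid after step 4:
  29107/7200 68921/18000 197147/54000 216677/64800
  306959/72000 244999/60000 637763/180000 724163/216000
  1041173/216000 792203/180000 692537/180000 715787/216000
  332237/64800 518749/108000 435181/108000 234023/64800

Answer: 637763/180000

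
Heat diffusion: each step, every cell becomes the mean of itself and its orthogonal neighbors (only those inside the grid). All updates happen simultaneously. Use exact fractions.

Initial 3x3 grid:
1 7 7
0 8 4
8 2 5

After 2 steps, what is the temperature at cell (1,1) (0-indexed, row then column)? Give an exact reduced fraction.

Step 1: cell (1,1) = 21/5
Step 2: cell (1,1) = 519/100
Full grid after step 2:
  38/9 1117/240 71/12
  289/80 519/100 149/30
  40/9 339/80 185/36

Answer: 519/100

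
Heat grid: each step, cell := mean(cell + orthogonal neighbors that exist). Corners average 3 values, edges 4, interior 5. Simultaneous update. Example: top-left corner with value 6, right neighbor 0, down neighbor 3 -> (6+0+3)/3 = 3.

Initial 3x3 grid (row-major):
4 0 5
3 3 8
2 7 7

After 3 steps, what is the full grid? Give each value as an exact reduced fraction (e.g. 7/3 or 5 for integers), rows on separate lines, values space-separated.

After step 1:
  7/3 3 13/3
  3 21/5 23/4
  4 19/4 22/3
After step 2:
  25/9 52/15 157/36
  203/60 207/50 1297/240
  47/12 1217/240 107/18
After step 3:
  1733/540 13271/3600 9527/2160
  3199/900 4293/1000 71459/14400
  2969/720 68659/14400 5911/1080

Answer: 1733/540 13271/3600 9527/2160
3199/900 4293/1000 71459/14400
2969/720 68659/14400 5911/1080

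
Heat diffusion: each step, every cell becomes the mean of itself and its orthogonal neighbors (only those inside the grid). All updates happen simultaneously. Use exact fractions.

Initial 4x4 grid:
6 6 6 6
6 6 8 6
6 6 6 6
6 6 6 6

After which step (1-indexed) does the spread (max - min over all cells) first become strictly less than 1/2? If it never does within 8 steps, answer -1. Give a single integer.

Answer: 2

Derivation:
Step 1: max=13/2, min=6, spread=1/2
Step 2: max=161/25, min=6, spread=11/25
  -> spread < 1/2 first at step 2
Step 3: max=7567/1200, min=6, spread=367/1200
Step 4: max=33971/5400, min=1813/300, spread=1337/5400
Step 5: max=1013669/162000, min=54469/9000, spread=33227/162000
Step 6: max=30374327/4860000, min=328049/54000, spread=849917/4860000
Step 7: max=908514347/145800000, min=4928533/810000, spread=21378407/145800000
Step 8: max=27210462371/4374000000, min=1481688343/243000000, spread=540072197/4374000000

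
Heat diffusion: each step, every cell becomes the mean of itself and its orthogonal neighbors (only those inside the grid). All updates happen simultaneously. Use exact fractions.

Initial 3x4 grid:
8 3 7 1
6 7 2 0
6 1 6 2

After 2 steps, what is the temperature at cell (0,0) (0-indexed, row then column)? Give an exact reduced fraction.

Answer: 56/9

Derivation:
Step 1: cell (0,0) = 17/3
Step 2: cell (0,0) = 56/9
Full grid after step 2:
  56/9 569/120 497/120 43/18
  411/80 131/25 309/100 659/240
  193/36 953/240 889/240 20/9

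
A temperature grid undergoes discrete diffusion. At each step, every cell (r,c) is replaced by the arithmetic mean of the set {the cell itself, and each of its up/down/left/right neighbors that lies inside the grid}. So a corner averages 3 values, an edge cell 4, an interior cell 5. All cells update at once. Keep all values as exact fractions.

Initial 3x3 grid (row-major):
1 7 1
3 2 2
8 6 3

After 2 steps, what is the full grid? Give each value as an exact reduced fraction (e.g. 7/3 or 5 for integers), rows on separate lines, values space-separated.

After step 1:
  11/3 11/4 10/3
  7/2 4 2
  17/3 19/4 11/3
After step 2:
  119/36 55/16 97/36
  101/24 17/5 13/4
  167/36 217/48 125/36

Answer: 119/36 55/16 97/36
101/24 17/5 13/4
167/36 217/48 125/36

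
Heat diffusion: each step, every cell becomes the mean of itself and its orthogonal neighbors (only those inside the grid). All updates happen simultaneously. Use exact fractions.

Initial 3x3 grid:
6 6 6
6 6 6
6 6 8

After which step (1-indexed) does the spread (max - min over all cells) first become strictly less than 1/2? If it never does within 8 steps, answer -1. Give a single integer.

Answer: 3

Derivation:
Step 1: max=20/3, min=6, spread=2/3
Step 2: max=59/9, min=6, spread=5/9
Step 3: max=689/108, min=6, spread=41/108
  -> spread < 1/2 first at step 3
Step 4: max=41011/6480, min=1091/180, spread=347/1296
Step 5: max=2439737/388800, min=10957/1800, spread=2921/15552
Step 6: max=145796539/23328000, min=1321483/216000, spread=24611/186624
Step 7: max=8716802033/1399680000, min=29816741/4860000, spread=207329/2239488
Step 8: max=521914752451/83980800000, min=1594001599/259200000, spread=1746635/26873856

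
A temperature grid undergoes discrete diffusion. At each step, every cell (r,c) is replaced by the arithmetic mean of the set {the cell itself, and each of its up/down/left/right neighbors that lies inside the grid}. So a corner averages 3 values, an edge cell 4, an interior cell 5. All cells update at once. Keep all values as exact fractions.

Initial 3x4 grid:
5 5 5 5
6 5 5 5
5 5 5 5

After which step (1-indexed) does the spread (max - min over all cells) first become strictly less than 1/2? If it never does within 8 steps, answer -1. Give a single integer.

Step 1: max=16/3, min=5, spread=1/3
  -> spread < 1/2 first at step 1
Step 2: max=1267/240, min=5, spread=67/240
Step 3: max=11237/2160, min=5, spread=437/2160
Step 4: max=4477531/864000, min=5009/1000, spread=29951/172800
Step 5: max=40095821/7776000, min=16954/3375, spread=206761/1555200
Step 6: max=16008195571/3110400000, min=27165671/5400000, spread=14430763/124416000
Step 7: max=958227741689/186624000000, min=2177652727/432000000, spread=139854109/1492992000
Step 8: max=57409671890251/11197440000000, min=196251228977/38880000000, spread=7114543559/89579520000

Answer: 1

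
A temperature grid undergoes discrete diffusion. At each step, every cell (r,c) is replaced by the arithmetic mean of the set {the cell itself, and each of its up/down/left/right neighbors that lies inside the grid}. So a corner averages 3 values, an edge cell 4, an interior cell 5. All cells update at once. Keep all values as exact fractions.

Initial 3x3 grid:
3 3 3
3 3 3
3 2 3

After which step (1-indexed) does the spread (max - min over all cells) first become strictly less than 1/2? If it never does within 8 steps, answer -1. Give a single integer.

Answer: 1

Derivation:
Step 1: max=3, min=8/3, spread=1/3
  -> spread < 1/2 first at step 1
Step 2: max=3, min=653/240, spread=67/240
Step 3: max=593/200, min=6043/2160, spread=1807/10800
Step 4: max=15839/5400, min=2434037/864000, spread=33401/288000
Step 5: max=1576609/540000, min=22098067/7776000, spread=3025513/38880000
Step 6: max=83644051/28800000, min=8866273133/3110400000, spread=53531/995328
Step 7: max=22536883949/7776000000, min=533839074151/186624000000, spread=450953/11943936
Step 8: max=2698351389481/933120000000, min=32083416439397/11197440000000, spread=3799043/143327232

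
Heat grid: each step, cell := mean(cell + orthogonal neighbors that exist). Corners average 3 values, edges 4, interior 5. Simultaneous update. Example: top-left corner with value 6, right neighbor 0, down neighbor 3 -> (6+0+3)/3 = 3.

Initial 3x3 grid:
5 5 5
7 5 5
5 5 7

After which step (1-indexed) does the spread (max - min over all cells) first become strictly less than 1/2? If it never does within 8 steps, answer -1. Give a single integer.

Step 1: max=17/3, min=5, spread=2/3
Step 2: max=667/120, min=31/6, spread=47/120
  -> spread < 1/2 first at step 2
Step 3: max=3001/540, min=211/40, spread=61/216
Step 4: max=178637/32400, min=114833/21600, spread=511/2592
Step 5: max=10679089/1944000, min=6939851/1296000, spread=4309/31104
Step 6: max=638183633/116640000, min=139298099/25920000, spread=36295/373248
Step 7: max=38201043901/6998400000, min=25148849059/4665600000, spread=305773/4478976
Step 8: max=2287617511397/419904000000, min=1511661929473/279936000000, spread=2575951/53747712

Answer: 2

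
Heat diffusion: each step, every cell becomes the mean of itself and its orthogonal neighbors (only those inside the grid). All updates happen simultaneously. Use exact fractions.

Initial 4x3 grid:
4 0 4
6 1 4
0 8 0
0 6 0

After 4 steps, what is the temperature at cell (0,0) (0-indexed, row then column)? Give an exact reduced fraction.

Answer: 377101/129600

Derivation:
Step 1: cell (0,0) = 10/3
Step 2: cell (0,0) = 25/9
Step 3: cell (0,0) = 3289/1080
Step 4: cell (0,0) = 377101/129600
Full grid after step 4:
  377101/129600 839593/288000 354101/129600
  658961/216000 342767/120000 618961/216000
  210827/72000 179171/60000 22203/8000
  2669/900 405889/144000 15389/5400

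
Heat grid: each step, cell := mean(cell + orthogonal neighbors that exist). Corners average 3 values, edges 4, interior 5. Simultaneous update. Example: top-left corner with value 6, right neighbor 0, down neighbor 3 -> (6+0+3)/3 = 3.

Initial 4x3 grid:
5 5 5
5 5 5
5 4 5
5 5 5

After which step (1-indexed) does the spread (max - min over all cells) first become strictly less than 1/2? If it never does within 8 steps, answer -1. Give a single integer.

Step 1: max=5, min=19/4, spread=1/4
  -> spread < 1/2 first at step 1
Step 2: max=5, min=477/100, spread=23/100
Step 3: max=1987/400, min=23189/4800, spread=131/960
Step 4: max=35609/7200, min=209449/43200, spread=841/8640
Step 5: max=7106627/1440000, min=83857949/17280000, spread=56863/691200
Step 6: max=63810457/12960000, min=756065659/155520000, spread=386393/6220800
Step 7: max=25499641187/5184000000, min=302646276869/62208000000, spread=26795339/497664000
Step 8: max=1528113850333/311040000000, min=18178584285871/3732480000000, spread=254051069/5971968000

Answer: 1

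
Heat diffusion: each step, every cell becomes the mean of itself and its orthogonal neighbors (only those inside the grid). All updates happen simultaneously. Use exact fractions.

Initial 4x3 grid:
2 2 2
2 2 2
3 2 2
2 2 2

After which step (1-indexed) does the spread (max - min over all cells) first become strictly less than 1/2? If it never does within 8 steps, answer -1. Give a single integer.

Answer: 1

Derivation:
Step 1: max=7/3, min=2, spread=1/3
  -> spread < 1/2 first at step 1
Step 2: max=271/120, min=2, spread=31/120
Step 3: max=2371/1080, min=2, spread=211/1080
Step 4: max=232897/108000, min=3647/1800, spread=14077/108000
Step 5: max=2084407/972000, min=219683/108000, spread=5363/48600
Step 6: max=62060809/29160000, min=122869/60000, spread=93859/1166400
Step 7: max=3709474481/1749600000, min=199736467/97200000, spread=4568723/69984000
Step 8: max=221732435629/104976000000, min=6013618889/2916000000, spread=8387449/167961600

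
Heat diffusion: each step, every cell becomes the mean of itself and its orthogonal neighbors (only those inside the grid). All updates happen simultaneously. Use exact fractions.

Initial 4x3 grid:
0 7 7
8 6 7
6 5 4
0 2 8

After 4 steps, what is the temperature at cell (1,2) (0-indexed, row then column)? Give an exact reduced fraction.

Answer: 103267/18000

Derivation:
Step 1: cell (1,2) = 6
Step 2: cell (1,2) = 32/5
Step 3: cell (1,2) = 6947/1200
Step 4: cell (1,2) = 103267/18000
Full grid after step 4:
  38413/7200 22741/4000 20969/3600
  372193/72000 322079/60000 103267/18000
  993679/216000 1791649/360000 279451/54000
  560579/129600 3857381/864000 626129/129600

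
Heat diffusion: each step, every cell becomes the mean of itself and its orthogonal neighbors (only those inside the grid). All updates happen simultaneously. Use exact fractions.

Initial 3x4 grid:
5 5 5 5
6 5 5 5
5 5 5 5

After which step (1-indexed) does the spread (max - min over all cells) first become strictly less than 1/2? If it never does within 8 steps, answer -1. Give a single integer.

Answer: 1

Derivation:
Step 1: max=16/3, min=5, spread=1/3
  -> spread < 1/2 first at step 1
Step 2: max=1267/240, min=5, spread=67/240
Step 3: max=11237/2160, min=5, spread=437/2160
Step 4: max=4477531/864000, min=5009/1000, spread=29951/172800
Step 5: max=40095821/7776000, min=16954/3375, spread=206761/1555200
Step 6: max=16008195571/3110400000, min=27165671/5400000, spread=14430763/124416000
Step 7: max=958227741689/186624000000, min=2177652727/432000000, spread=139854109/1492992000
Step 8: max=57409671890251/11197440000000, min=196251228977/38880000000, spread=7114543559/89579520000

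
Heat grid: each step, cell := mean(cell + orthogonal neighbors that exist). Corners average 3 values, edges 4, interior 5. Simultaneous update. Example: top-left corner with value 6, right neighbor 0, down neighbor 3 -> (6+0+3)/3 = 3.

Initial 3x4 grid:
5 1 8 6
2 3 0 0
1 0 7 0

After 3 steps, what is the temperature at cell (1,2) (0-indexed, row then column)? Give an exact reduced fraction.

Step 1: cell (1,2) = 18/5
Step 2: cell (1,2) = 59/25
Step 3: cell (1,2) = 1497/500
Full grid after step 3:
  5827/2160 11849/3600 11429/3600 3743/1080
  36731/14400 14179/6000 1497/500 6331/2400
  1379/720 117/50 3827/1800 1349/540

Answer: 1497/500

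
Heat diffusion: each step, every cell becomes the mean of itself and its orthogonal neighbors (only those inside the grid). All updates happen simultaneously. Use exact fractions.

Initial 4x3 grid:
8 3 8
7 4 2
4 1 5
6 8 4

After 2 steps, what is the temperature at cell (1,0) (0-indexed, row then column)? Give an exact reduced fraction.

Answer: 393/80

Derivation:
Step 1: cell (1,0) = 23/4
Step 2: cell (1,0) = 393/80
Full grid after step 2:
  35/6 1169/240 89/18
  393/80 481/100 929/240
  413/80 401/100 1069/240
  61/12 1249/240 161/36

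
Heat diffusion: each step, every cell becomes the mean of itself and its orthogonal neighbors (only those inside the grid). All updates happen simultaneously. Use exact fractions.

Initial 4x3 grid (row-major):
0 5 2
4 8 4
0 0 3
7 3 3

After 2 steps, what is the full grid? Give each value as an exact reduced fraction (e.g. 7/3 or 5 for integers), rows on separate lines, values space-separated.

After step 1:
  3 15/4 11/3
  3 21/5 17/4
  11/4 14/5 5/2
  10/3 13/4 3
After step 2:
  13/4 877/240 35/9
  259/80 18/5 877/240
  713/240 31/10 251/80
  28/9 743/240 35/12

Answer: 13/4 877/240 35/9
259/80 18/5 877/240
713/240 31/10 251/80
28/9 743/240 35/12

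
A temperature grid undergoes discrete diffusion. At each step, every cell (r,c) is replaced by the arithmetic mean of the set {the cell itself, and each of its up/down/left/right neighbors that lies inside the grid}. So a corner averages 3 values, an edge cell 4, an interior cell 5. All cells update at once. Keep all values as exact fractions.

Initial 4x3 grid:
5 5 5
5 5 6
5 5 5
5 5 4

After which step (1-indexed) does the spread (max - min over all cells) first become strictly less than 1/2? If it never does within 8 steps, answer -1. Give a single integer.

Step 1: max=16/3, min=14/3, spread=2/3
Step 2: max=1247/240, min=173/36, spread=281/720
  -> spread < 1/2 first at step 2
Step 3: max=11177/2160, min=527/108, spread=637/2160
Step 4: max=332507/64800, min=4250341/864000, spread=549257/2592000
Step 5: max=9935609/1944000, min=256154879/51840000, spread=26384083/155520000
Step 6: max=296938583/58320000, min=15412948861/3110400000, spread=1271326697/9331200000
Step 7: max=2221421459/437400000, min=927092712599/186624000000, spread=62141329723/559872000000
Step 8: max=531997398199/104976000000, min=55727393987941/11197440000000, spread=3056985459857/33592320000000

Answer: 2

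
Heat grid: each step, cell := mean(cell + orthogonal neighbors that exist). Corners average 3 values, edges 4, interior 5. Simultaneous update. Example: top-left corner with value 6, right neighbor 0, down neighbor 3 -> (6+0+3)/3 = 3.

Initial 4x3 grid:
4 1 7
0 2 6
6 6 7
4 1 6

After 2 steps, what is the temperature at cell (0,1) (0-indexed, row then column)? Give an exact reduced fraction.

Step 1: cell (0,1) = 7/2
Step 2: cell (0,1) = 77/24
Full grid after step 2:
  49/18 77/24 41/9
  35/12 97/25 233/48
  113/30 219/50 1249/240
  143/36 1019/240 91/18

Answer: 77/24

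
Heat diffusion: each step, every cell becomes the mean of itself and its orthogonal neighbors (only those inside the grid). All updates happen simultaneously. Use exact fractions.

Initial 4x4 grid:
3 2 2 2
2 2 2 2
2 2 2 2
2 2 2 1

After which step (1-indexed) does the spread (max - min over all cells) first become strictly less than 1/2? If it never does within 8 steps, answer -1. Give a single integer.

Answer: 3

Derivation:
Step 1: max=7/3, min=5/3, spread=2/3
Step 2: max=41/18, min=31/18, spread=5/9
Step 3: max=473/216, min=391/216, spread=41/108
  -> spread < 1/2 first at step 3
Step 4: max=14003/6480, min=11917/6480, spread=1043/3240
Step 5: max=414353/194400, min=363247/194400, spread=25553/97200
Step 6: max=12309863/5832000, min=11018137/5832000, spread=645863/2916000
Step 7: max=366145973/174960000, min=333694027/174960000, spread=16225973/87480000
Step 8: max=10906940783/5248800000, min=10088259217/5248800000, spread=409340783/2624400000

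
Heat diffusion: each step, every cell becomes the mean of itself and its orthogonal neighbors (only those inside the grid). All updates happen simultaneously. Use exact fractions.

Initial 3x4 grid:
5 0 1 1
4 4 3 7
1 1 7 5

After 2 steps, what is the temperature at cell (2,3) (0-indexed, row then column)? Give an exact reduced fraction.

Step 1: cell (2,3) = 19/3
Step 2: cell (2,3) = 43/9
Full grid after step 2:
  3 183/80 223/80 11/4
  109/40 321/100 321/100 133/30
  35/12 233/80 1079/240 43/9

Answer: 43/9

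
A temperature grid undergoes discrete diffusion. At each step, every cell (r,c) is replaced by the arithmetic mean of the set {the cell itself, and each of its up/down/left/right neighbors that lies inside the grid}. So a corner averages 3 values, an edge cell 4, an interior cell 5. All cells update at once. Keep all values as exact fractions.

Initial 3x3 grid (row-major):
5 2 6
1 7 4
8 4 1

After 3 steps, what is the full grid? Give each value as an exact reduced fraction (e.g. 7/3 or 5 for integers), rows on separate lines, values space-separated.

After step 1:
  8/3 5 4
  21/4 18/5 9/2
  13/3 5 3
After step 2:
  155/36 229/60 9/2
  317/80 467/100 151/40
  175/36 239/60 25/6
After step 3:
  8701/2160 15563/3600 1451/360
  21359/4800 8083/2000 10267/2400
  9221/2160 15913/3600 159/40

Answer: 8701/2160 15563/3600 1451/360
21359/4800 8083/2000 10267/2400
9221/2160 15913/3600 159/40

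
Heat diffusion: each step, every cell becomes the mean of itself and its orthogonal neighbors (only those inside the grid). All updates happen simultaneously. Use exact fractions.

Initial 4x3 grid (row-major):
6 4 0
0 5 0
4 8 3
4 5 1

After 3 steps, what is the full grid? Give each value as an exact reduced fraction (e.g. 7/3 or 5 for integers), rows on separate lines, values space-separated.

After step 1:
  10/3 15/4 4/3
  15/4 17/5 2
  4 5 3
  13/3 9/2 3
After step 2:
  65/18 709/240 85/36
  869/240 179/50 73/30
  205/48 199/50 13/4
  77/18 101/24 7/2
After step 3:
  3667/1080 45023/14400 5579/2160
  27149/7200 9941/3000 5231/1800
  29069/7200 23147/6000 3949/1200
  1837/432 28739/7200 263/72

Answer: 3667/1080 45023/14400 5579/2160
27149/7200 9941/3000 5231/1800
29069/7200 23147/6000 3949/1200
1837/432 28739/7200 263/72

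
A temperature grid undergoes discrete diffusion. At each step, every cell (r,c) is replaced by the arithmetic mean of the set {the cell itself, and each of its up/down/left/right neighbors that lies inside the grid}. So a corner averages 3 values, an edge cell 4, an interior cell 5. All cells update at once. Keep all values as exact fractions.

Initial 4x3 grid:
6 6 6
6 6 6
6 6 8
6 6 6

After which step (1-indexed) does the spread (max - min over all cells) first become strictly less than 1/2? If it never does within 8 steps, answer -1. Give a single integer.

Answer: 3

Derivation:
Step 1: max=20/3, min=6, spread=2/3
Step 2: max=391/60, min=6, spread=31/60
Step 3: max=3451/540, min=6, spread=211/540
  -> spread < 1/2 first at step 3
Step 4: max=340897/54000, min=5447/900, spread=14077/54000
Step 5: max=3056407/486000, min=327683/54000, spread=5363/24300
Step 6: max=91220809/14580000, min=182869/30000, spread=93859/583200
Step 7: max=5459074481/874800000, min=296936467/48600000, spread=4568723/34992000
Step 8: max=326708435629/52488000000, min=8929618889/1458000000, spread=8387449/83980800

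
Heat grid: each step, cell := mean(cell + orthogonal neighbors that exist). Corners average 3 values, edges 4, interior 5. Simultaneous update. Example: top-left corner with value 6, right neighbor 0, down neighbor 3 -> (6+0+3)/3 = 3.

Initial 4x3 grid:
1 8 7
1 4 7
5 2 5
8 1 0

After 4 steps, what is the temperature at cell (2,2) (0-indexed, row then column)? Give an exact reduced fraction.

Step 1: cell (2,2) = 7/2
Step 2: cell (2,2) = 293/80
Step 3: cell (2,2) = 9161/2400
Step 4: cell (2,2) = 93059/24000
Full grid after step 4:
  273893/64800 1006621/216000 323543/64800
  862181/216000 192667/45000 993431/216000
  797281/216000 1359611/360000 93059/24000
  457871/129600 2982409/864000 149257/43200

Answer: 93059/24000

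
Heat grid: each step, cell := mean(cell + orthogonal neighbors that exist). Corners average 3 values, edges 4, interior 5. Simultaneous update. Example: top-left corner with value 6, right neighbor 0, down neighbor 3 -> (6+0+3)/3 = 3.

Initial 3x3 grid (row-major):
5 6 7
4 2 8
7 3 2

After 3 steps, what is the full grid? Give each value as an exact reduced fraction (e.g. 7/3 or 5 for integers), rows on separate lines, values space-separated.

Answer: 199/40 3043/600 3877/720
32791/7200 9603/2000 69907/14400
1187/270 10297/2400 9821/2160

Derivation:
After step 1:
  5 5 7
  9/2 23/5 19/4
  14/3 7/2 13/3
After step 2:
  29/6 27/5 67/12
  563/120 447/100 1241/240
  38/9 171/40 151/36
After step 3:
  199/40 3043/600 3877/720
  32791/7200 9603/2000 69907/14400
  1187/270 10297/2400 9821/2160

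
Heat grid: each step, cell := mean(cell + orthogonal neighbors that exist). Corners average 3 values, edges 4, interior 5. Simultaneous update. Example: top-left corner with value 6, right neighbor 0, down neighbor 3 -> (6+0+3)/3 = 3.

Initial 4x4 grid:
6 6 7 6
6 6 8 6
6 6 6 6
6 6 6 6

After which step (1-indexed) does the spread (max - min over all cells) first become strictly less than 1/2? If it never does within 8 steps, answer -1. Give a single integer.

Answer: 3

Derivation:
Step 1: max=27/4, min=6, spread=3/4
Step 2: max=653/100, min=6, spread=53/100
Step 3: max=11651/1800, min=6, spread=851/1800
  -> spread < 1/2 first at step 3
Step 4: max=208867/32400, min=1813/300, spread=13063/32400
Step 5: max=6220657/972000, min=13637/2250, spread=329473/972000
Step 6: max=185888329/29160000, min=1095883/180000, spread=8355283/29160000
Step 7: max=5551439773/874800000, min=9890387/1620000, spread=210630793/874800000
Step 8: max=166014091117/26244000000, min=2975908891/486000000, spread=5315011003/26244000000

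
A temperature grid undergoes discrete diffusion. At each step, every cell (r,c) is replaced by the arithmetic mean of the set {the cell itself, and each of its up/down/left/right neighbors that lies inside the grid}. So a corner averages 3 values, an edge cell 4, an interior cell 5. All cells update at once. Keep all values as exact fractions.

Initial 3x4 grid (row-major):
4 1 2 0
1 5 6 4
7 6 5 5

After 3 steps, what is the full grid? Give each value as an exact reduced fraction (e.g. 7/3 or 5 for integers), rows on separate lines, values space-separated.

After step 1:
  2 3 9/4 2
  17/4 19/5 22/5 15/4
  14/3 23/4 11/2 14/3
After step 2:
  37/12 221/80 233/80 8/3
  883/240 106/25 197/50 889/240
  44/9 1183/240 1219/240 167/36
After step 3:
  127/40 7799/2400 7369/2400 557/180
  57209/14400 23461/6000 23851/6000 53819/14400
  4859/1080 34447/7200 33457/7200 604/135

Answer: 127/40 7799/2400 7369/2400 557/180
57209/14400 23461/6000 23851/6000 53819/14400
4859/1080 34447/7200 33457/7200 604/135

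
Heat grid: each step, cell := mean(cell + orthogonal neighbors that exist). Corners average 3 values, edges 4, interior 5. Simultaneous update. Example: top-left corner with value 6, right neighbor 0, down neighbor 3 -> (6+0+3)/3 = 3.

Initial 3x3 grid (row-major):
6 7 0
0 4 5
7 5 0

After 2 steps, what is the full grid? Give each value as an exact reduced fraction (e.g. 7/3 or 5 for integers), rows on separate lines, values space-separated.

Answer: 77/18 1007/240 7/2
1007/240 379/100 827/240
49/12 233/60 115/36

Derivation:
After step 1:
  13/3 17/4 4
  17/4 21/5 9/4
  4 4 10/3
After step 2:
  77/18 1007/240 7/2
  1007/240 379/100 827/240
  49/12 233/60 115/36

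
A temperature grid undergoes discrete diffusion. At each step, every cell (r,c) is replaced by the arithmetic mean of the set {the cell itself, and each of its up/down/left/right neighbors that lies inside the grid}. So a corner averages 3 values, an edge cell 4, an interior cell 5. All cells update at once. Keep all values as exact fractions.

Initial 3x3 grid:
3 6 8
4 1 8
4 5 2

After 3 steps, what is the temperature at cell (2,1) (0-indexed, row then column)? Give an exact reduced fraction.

Answer: 14389/3600

Derivation:
Step 1: cell (2,1) = 3
Step 2: cell (2,1) = 257/60
Step 3: cell (2,1) = 14389/3600
Full grid after step 3:
  4789/1080 33703/7200 11693/2160
  3491/900 9249/2000 69331/14400
  533/135 14389/3600 3361/720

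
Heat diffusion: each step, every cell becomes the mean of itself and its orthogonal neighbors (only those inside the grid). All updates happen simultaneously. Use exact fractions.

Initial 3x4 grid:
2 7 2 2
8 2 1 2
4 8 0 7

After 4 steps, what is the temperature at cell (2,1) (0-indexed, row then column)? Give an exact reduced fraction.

Step 1: cell (2,1) = 7/2
Step 2: cell (2,1) = 581/120
Step 3: cell (2,1) = 1801/450
Step 4: cell (2,1) = 227623/54000
Full grid after step 4:
  275251/64800 847867/216000 219029/72000 61657/21600
  991847/216000 693131/180000 202427/60000 22371/8000
  145313/32400 227623/54000 20117/6000 8479/2700

Answer: 227623/54000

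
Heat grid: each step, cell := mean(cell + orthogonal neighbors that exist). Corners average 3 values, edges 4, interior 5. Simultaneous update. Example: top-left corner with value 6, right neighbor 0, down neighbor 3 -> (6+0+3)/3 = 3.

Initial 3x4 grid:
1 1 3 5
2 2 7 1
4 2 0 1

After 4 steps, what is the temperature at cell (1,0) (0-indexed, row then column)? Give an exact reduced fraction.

Step 1: cell (1,0) = 9/4
Step 2: cell (1,0) = 181/80
Step 3: cell (1,0) = 10351/4800
Step 4: cell (1,0) = 662189/288000
Full grid after step 4:
  288073/129600 540053/216000 64537/24000 15677/5400
  662189/288000 94287/40000 119251/45000 1129181/432000
  292223/129600 258089/108000 253979/108000 160849/64800

Answer: 662189/288000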